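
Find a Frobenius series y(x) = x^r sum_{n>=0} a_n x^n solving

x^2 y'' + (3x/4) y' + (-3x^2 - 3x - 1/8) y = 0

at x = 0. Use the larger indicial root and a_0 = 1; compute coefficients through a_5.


Write in Frobenius form y'' + (p(x)/x) y' + (q(x)/x^2) y = 0:
  p(x) = 3/4,  q(x) = -3x^2 - 3x - 1/8.
Indicial equation: r(r-1) + (3/4) r + (-1/8) = 0 -> roots r_1 = 1/2, r_2 = -1/4.
Take r = r_1 = 1/2. Let y(x) = x^r sum_{n>=0} a_n x^n with a_0 = 1.
Substitute y = x^r sum a_n x^n and match x^{r+n}. The recurrence is
  D(n) a_n - 3 a_{n-1} - 3 a_{n-2} = 0,  where D(n) = (r+n)(r+n-1) + (3/4)(r+n) + (-1/8).
  a_n = [3 a_{n-1} + 3 a_{n-2}] / D(n).
Since the indicial polynomial factors as (r - r_1)(r - r_2), D(n) = (r_1 + n - r_1)(r_1 + n - r_2) = n(n + 3/4).
Evaluating step by step (a_0 = 1):
  n = 1: D(1) = 1(1 + 3/4) = 7/4; numerator = 3(1) = 3; a_1 = (3)/(7/4) = 12/7
  n = 2: D(2) = 2(2 + 3/4) = 11/2; numerator = 3(12/7) + 3(1) = 57/7; a_2 = (57/7)/(11/2) = 114/77
  n = 3: D(3) = 3(3 + 3/4) = 45/4; numerator = 3(114/77) + 3(12/7) = 738/77; a_3 = (738/77)/(45/4) = 328/385
  n = 4: D(4) = 4(4 + 3/4) = 19; numerator = 3(328/385) + 3(114/77) = 2694/385; a_4 = (2694/385)/(19) = 2694/7315
  n = 5: D(5) = 5(5 + 3/4) = 115/4; numerator = 3(2694/7315) + 3(328/385) = 26778/7315; a_5 = (26778/7315)/(115/4) = 107112/841225

r = 1/2; a_0 = 1; a_1 = 12/7; a_2 = 114/77; a_3 = 328/385; a_4 = 2694/7315; a_5 = 107112/841225


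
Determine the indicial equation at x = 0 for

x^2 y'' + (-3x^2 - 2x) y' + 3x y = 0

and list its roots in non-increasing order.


Divide by x^2 to reach normal form y'' + P_1(x) y' + P_2(x) y = 0 with P_1(x) = -3 - 2/x and P_2(x) = 3/x.
x = 0 is a singular point because the y'-coefficient -3 - 2/x has a pole at x = 0 and the y-coefficient 3/x has a pole at x = 0.
It is a regular singular point because x P_1(x) = p(x) = -3x - 2 and x^2 P_2(x) = q(x) = 3x are polynomials, hence analytic at x = 0.
p(0) = -2,  q(0) = 0.
Indicial equation: r(r-1) + p(0) r + q(0) = 0, i.e. r^2 + (p(0) - 1) r + q(0) = 0, i.e. r^2 - 3 r = 0.
Discriminant: (-3)^2 - 4(0) = 9, so r = (3 ± 3)/2.
Solving: r_1 = 3, r_2 = 0.

indicial: r^2 - 3 r = 0; roots r_1 = 3, r_2 = 0


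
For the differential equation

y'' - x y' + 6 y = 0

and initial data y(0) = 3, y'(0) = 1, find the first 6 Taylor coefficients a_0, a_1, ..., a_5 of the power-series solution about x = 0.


Ansatz: y(x) = sum_{n>=0} a_n x^n, so y'(x) = sum_{n>=1} n a_n x^(n-1) and y''(x) = sum_{n>=2} n(n-1) a_n x^(n-2).
Substitute into P(x) y'' + Q(x) y' + R(x) y = 0 with P(x) = 1, Q(x) = -x, R(x) = 6, and match powers of x.
Initial conditions: a_0 = 3, a_1 = 1.
Setting the coefficient of each power of x to zero and solving order by order (substituting the coefficients already found):
  x^0: 2 a_2 + 6 a_0 = 0  ->  2 a_2 = -6 a_0 = -18  ->  a_2 = -9
  x^1: 6 a_3 + 5 a_1 = 0  ->  6 a_3 = -5 a_1 = -5  ->  a_3 = -5/6
  x^2: 12 a_4 + 4 a_2 = 0  ->  12 a_4 = -4 a_2 = 36  ->  a_4 = 3
  x^3: 20 a_5 + 3 a_3 = 0  ->  20 a_5 = -3 a_3 = 5/2  ->  a_5 = 1/8
Truncated series: y(x) = 3 + x - 9 x^2 - (5/6) x^3 + 3 x^4 + (1/8) x^5 + O(x^6).

a_0 = 3; a_1 = 1; a_2 = -9; a_3 = -5/6; a_4 = 3; a_5 = 1/8


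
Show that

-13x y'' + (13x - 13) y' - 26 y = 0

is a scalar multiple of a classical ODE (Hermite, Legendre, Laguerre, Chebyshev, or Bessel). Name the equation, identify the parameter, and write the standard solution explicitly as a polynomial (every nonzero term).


All three coefficients share the factor -13; dividing through by -13 gives  x y'' + (1 - x) y' + 2 y = 0.
This matches the Laguerre equation x y'' + (1 - x) y' + n y = 0 with n = 2; the polynomial solution is L_2(x).
With y = sum_k a_k x^k, matching x^k gives (k+1)k a_{k+1} + (k+1) a_{k+1} - k a_k + n a_k = 0, i.e. (k+1)^2 a_{k+1} = (k - n) a_k = (k - 2) a_k. The right side vanishes at k = 2, so the series terminates at degree 2.
Standard normalization L_n(0) = 1 gives a_0 = 1. Work upward with a_{k+1} = (k - 2) a_k / (k+1)^2:
  a_1 = (0 - 2)(1) / 1^2 = -2/1 = -2
  a_2 = (1 - 2)(-2) / 2^2 = 2/4 = 1/2
Hence L_2(x) = x^2/2 - 2 x + 1.

L_2(x); series = x^2/2 - 2 x + 1


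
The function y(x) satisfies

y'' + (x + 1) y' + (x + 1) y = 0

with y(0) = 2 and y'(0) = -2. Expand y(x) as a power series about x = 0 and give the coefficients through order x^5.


Ansatz: y(x) = sum_{n>=0} a_n x^n, so y'(x) = sum_{n>=1} n a_n x^(n-1) and y''(x) = sum_{n>=2} n(n-1) a_n x^(n-2).
Substitute into P(x) y'' + Q(x) y' + R(x) y = 0 with P(x) = 1, Q(x) = x + 1, R(x) = x + 1, and match powers of x.
Initial conditions: a_0 = 2, a_1 = -2.
Setting the coefficient of each power of x to zero and solving order by order (substituting the coefficients already found):
  x^0: 2 a_2 + a_1 + a_0 = 0  ->  2 a_2 = -a_1 - a_0 = 0  ->  a_2 = 0
  x^1: 6 a_3 + 2 a_2 + 2 a_1 + a_0 = 0  ->  6 a_3 = -2 a_2 - 2 a_1 - a_0 = 2  ->  a_3 = 1/3
  x^2: 12 a_4 + 3 a_3 + 3 a_2 + a_1 = 0  ->  12 a_4 = -3 a_3 - 3 a_2 - a_1 = 1  ->  a_4 = 1/12
  x^3: 20 a_5 + 4 a_4 + 4 a_3 + a_2 = 0  ->  20 a_5 = -4 a_4 - 4 a_3 - a_2 = -5/3  ->  a_5 = -1/12
Truncated series: y(x) = 2 - 2 x + (1/3) x^3 + (1/12) x^4 - (1/12) x^5 + O(x^6).

a_0 = 2; a_1 = -2; a_2 = 0; a_3 = 1/3; a_4 = 1/12; a_5 = -1/12


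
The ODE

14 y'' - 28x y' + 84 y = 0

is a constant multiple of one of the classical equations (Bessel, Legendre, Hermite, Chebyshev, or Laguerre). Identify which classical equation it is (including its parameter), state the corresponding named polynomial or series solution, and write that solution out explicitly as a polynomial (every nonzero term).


All three coefficients share the factor 14; dividing through by 14 gives  y'' - 2x y' + 6 y = 0.
This matches the Hermite equation y'' - 2x y' + 2n y = 0 with 2n = 6, so n = 3; the polynomial solution is H_3(x).
With y = sum_k a_k x^k, matching x^k gives (k+2)(k+1) a_{k+2} = 2(k - n) a_k = 2(k - 3) a_k. The right side vanishes at k = 3, so the series with the parity of 3 terminates at degree 3.
Standard normalization: leading coefficient of H_n is 2^n, so a_3 = 2^3 = 8. Work downward with a_k = (k+1)(k+2) a_{k+2} / (2(k - n)):
  a_1 = (2)(3)(8) / (2(1 - 3)) = 48/(-4) = -12
Hence H_3(x) = 8 x^3 - 12 x.

H_3(x); series = 8 x^3 - 12 x


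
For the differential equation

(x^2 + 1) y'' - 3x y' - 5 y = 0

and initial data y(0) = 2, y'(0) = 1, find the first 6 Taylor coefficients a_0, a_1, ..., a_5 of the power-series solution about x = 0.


Ansatz: y(x) = sum_{n>=0} a_n x^n, so y'(x) = sum_{n>=1} n a_n x^(n-1) and y''(x) = sum_{n>=2} n(n-1) a_n x^(n-2).
Substitute into P(x) y'' + Q(x) y' + R(x) y = 0 with P(x) = x^2 + 1, Q(x) = -3x, R(x) = -5, and match powers of x.
Initial conditions: a_0 = 2, a_1 = 1.
Setting the coefficient of each power of x to zero and solving order by order (substituting the coefficients already found):
  x^0: 2 a_2 - 5 a_0 = 0  ->  2 a_2 = 5 a_0 = 10  ->  a_2 = 5
  x^1: 6 a_3 - 8 a_1 = 0  ->  6 a_3 = 8 a_1 = 8  ->  a_3 = 4/3
  x^2: 12 a_4 - 9 a_2 = 0  ->  12 a_4 = 9 a_2 = 45  ->  a_4 = 15/4
  x^3: 20 a_5 - 8 a_3 = 0  ->  20 a_5 = 8 a_3 = 32/3  ->  a_5 = 8/15
Truncated series: y(x) = 2 + x + 5 x^2 + (4/3) x^3 + (15/4) x^4 + (8/15) x^5 + O(x^6).

a_0 = 2; a_1 = 1; a_2 = 5; a_3 = 4/3; a_4 = 15/4; a_5 = 8/15


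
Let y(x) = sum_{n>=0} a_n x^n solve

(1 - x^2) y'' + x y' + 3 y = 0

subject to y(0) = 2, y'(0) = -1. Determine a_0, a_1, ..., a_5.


Ansatz: y(x) = sum_{n>=0} a_n x^n, so y'(x) = sum_{n>=1} n a_n x^(n-1) and y''(x) = sum_{n>=2} n(n-1) a_n x^(n-2).
Substitute into P(x) y'' + Q(x) y' + R(x) y = 0 with P(x) = 1 - x^2, Q(x) = x, R(x) = 3, and match powers of x.
Initial conditions: a_0 = 2, a_1 = -1.
Setting the coefficient of each power of x to zero and solving order by order (substituting the coefficients already found):
  x^0: 2 a_2 + 3 a_0 = 0  ->  2 a_2 = -3 a_0 = -6  ->  a_2 = -3
  x^1: 6 a_3 + 4 a_1 = 0  ->  6 a_3 = -4 a_1 = 4  ->  a_3 = 2/3
  x^2: 12 a_4 + 3 a_2 = 0  ->  12 a_4 = -3 a_2 = 9  ->  a_4 = 3/4
  x^3: 20 a_5 = 0  ->  a_5 = 0
Truncated series: y(x) = 2 - x - 3 x^2 + (2/3) x^3 + (3/4) x^4 + O(x^6).

a_0 = 2; a_1 = -1; a_2 = -3; a_3 = 2/3; a_4 = 3/4; a_5 = 0


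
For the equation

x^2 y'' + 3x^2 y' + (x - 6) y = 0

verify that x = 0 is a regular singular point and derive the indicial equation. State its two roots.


Divide by x^2 to reach normal form y'' + P_1(x) y' + P_2(x) y = 0 with P_1(x) = 3 and P_2(x) = 1/x - 6/x^2.
x = 0 is a singular point because the y-coefficient 1/x - 6/x^2 has a pole at x = 0.
It is a regular singular point because x P_1(x) = p(x) = 3x and x^2 P_2(x) = q(x) = x - 6 are polynomials, hence analytic at x = 0.
p(0) = 0,  q(0) = -6.
Indicial equation: r(r-1) + p(0) r + q(0) = 0, i.e. r^2 + (p(0) - 1) r + q(0) = 0, i.e. r^2 - 1 r - 6 = 0.
Discriminant: (-1)^2 - 4(-6) = 25, so r = (1 ± 5)/2.
Solving: r_1 = 3, r_2 = -2.

indicial: r^2 - 1 r - 6 = 0; roots r_1 = 3, r_2 = -2


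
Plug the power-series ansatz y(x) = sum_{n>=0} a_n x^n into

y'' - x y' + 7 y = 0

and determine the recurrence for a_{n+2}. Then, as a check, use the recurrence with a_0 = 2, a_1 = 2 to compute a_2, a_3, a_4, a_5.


Substitute y = sum_n a_n x^n.
y''(x) has coefficient (n+2)(n+1) a_{n+2} at x^n;
-x y'(x) has coefficient -n a_n at x^n (shift);
7 y(x) has coefficient 7 a_n at x^n.
Matching x^n: (n+2)(n+1) a_{n+2} + (-n + 7) a_n = 0.
Thus a_{n+2} = (n - 7) / ((n+1)(n+2)) * a_n.

Check with a_0 = 2, a_1 = 2 (apply the recurrence for n = 0, 1, 2, 3): a_0 = 2, a_1 = 2, a_2 = -7, a_3 = -2, a_4 = 35/12, a_5 = 2/5.

a_(n+2) = (n - 7) / ((n+1)(n+2)) * a_n; check: a_0 = 2, a_1 = 2, a_2 = -7, a_3 = -2, a_4 = 35/12, a_5 = 2/5


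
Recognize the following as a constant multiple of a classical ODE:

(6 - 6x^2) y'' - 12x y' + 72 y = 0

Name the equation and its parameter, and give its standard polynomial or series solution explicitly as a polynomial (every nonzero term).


All three coefficients share the factor 6; dividing through by 6 gives  (1 - x^2) y'' - 2x y' + 12 y = 0.
This matches the Legendre equation (1 - x^2) y'' - 2x y' + n(n+1) y = 0 (note the -2x y' term) with n(n+1) = 12, so n = 3; the polynomial solution is P_3(x).
With y = sum_k a_k x^k, matching x^k gives (k+2)(k+1) a_{k+2} = [k(k+1) - n(n+1)] a_k = (k - 3)(k + 4) a_k. The right side vanishes at k = 3, so the series with the parity of 3 terminates at degree 3.
Standard normalization (P_n(1) = 1): leading coefficient (2n)!/(2^n (n!)^2) = 720/(8*36) = 5/2, so a_3 = 5/2. Work downward with a_k = (k+1)(k+2) a_{k+2} / ((k - 3)(k + 4)):
  a_1 = (2)(3)(5/2) / ((1 - 3)(1 + 4)) = 15/(-10) = -3/2
Hence P_3(x) = 5 x^3/2 - 3 x/2.

P_3(x); series = 5 x^3/2 - 3 x/2


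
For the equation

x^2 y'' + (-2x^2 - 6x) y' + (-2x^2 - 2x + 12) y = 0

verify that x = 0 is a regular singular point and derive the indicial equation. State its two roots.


Divide by x^2 to reach normal form y'' + P_1(x) y' + P_2(x) y = 0 with P_1(x) = -2 - 6/x and P_2(x) = -2 - 2/x + 12/x^2.
x = 0 is a singular point because the y'-coefficient -2 - 6/x has a pole at x = 0 and the y-coefficient -2 - 2/x + 12/x^2 has a pole at x = 0.
It is a regular singular point because x P_1(x) = p(x) = -2x - 6 and x^2 P_2(x) = q(x) = -2x^2 - 2x + 12 are polynomials, hence analytic at x = 0.
p(0) = -6,  q(0) = 12.
Indicial equation: r(r-1) + p(0) r + q(0) = 0, i.e. r^2 + (p(0) - 1) r + q(0) = 0, i.e. r^2 - 7 r + 12 = 0.
Discriminant: (-7)^2 - 4(12) = 1, so r = (7 ± 1)/2.
Solving: r_1 = 4, r_2 = 3.

indicial: r^2 - 7 r + 12 = 0; roots r_1 = 4, r_2 = 3


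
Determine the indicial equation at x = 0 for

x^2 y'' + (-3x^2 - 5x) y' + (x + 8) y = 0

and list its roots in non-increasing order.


Divide by x^2 to reach normal form y'' + P_1(x) y' + P_2(x) y = 0 with P_1(x) = -3 - 5/x and P_2(x) = 1/x + 8/x^2.
x = 0 is a singular point because the y'-coefficient -3 - 5/x has a pole at x = 0 and the y-coefficient 1/x + 8/x^2 has a pole at x = 0.
It is a regular singular point because x P_1(x) = p(x) = -3x - 5 and x^2 P_2(x) = q(x) = x + 8 are polynomials, hence analytic at x = 0.
p(0) = -5,  q(0) = 8.
Indicial equation: r(r-1) + p(0) r + q(0) = 0, i.e. r^2 + (p(0) - 1) r + q(0) = 0, i.e. r^2 - 6 r + 8 = 0.
Discriminant: (-6)^2 - 4(8) = 4, so r = (6 ± 2)/2.
Solving: r_1 = 4, r_2 = 2.

indicial: r^2 - 6 r + 8 = 0; roots r_1 = 4, r_2 = 2


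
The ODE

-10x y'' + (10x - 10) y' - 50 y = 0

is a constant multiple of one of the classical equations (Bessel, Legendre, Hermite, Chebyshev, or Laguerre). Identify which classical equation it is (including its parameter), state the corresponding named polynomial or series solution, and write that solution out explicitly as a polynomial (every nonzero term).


All three coefficients share the factor -10; dividing through by -10 gives  x y'' + (1 - x) y' + 5 y = 0.
This matches the Laguerre equation x y'' + (1 - x) y' + n y = 0 with n = 5; the polynomial solution is L_5(x).
With y = sum_k a_k x^k, matching x^k gives (k+1)k a_{k+1} + (k+1) a_{k+1} - k a_k + n a_k = 0, i.e. (k+1)^2 a_{k+1} = (k - n) a_k = (k - 5) a_k. The right side vanishes at k = 5, so the series terminates at degree 5.
Standard normalization L_n(0) = 1 gives a_0 = 1. Work upward with a_{k+1} = (k - 5) a_k / (k+1)^2:
  a_1 = (0 - 5)(1) / 1^2 = -5/1 = -5
  a_2 = (1 - 5)(-5) / 2^2 = 20/4 = 5
  a_3 = (2 - 5)(5) / 3^2 = -15/9 = -5/3
  a_4 = (3 - 5)(-5/3) / 4^2 = (10/3)/16 = 5/24
  a_5 = (4 - 5)(5/24) / 5^2 = (-5/24)/25 = -1/120
Hence L_5(x) = -x^5/120 + 5 x^4/24 - 5 x^3/3 + 5 x^2 - 5 x + 1.

L_5(x); series = -x^5/120 + 5 x^4/24 - 5 x^3/3 + 5 x^2 - 5 x + 1


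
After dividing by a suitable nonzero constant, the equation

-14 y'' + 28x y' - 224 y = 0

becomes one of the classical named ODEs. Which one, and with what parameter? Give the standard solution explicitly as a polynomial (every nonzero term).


All three coefficients share the factor -14; dividing through by -14 gives  y'' - 2x y' + 16 y = 0.
This matches the Hermite equation y'' - 2x y' + 2n y = 0 with 2n = 16, so n = 8; the polynomial solution is H_8(x).
With y = sum_k a_k x^k, matching x^k gives (k+2)(k+1) a_{k+2} = 2(k - n) a_k = 2(k - 8) a_k. The right side vanishes at k = 8, so the series with the parity of 8 terminates at degree 8.
Standard normalization: leading coefficient of H_n is 2^n, so a_8 = 2^8 = 256. Work downward with a_k = (k+1)(k+2) a_{k+2} / (2(k - n)):
  a_6 = (7)(8)(256) / (2(6 - 8)) = 14336/(-4) = -3584
  a_4 = (5)(6)(-3584) / (2(4 - 8)) = -107520/(-8) = 13440
  a_2 = (3)(4)(13440) / (2(2 - 8)) = 161280/(-12) = -13440
  a_0 = (1)(2)(-13440) / (2(0 - 8)) = -26880/(-16) = 1680
Hence H_8(x) = 256 x^8 - 3584 x^6 + 13440 x^4 - 13440 x^2 + 1680.

H_8(x); series = 256 x^8 - 3584 x^6 + 13440 x^4 - 13440 x^2 + 1680


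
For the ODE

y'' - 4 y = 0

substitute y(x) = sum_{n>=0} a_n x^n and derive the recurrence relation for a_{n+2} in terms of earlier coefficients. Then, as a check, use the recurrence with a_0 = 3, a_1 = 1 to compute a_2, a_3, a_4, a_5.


Substitute y = sum_n a_n x^n into y'' + (const) y = 0.
y''(x) = sum_{n>=0} (n+2)(n+1) a_{n+2} x^n.
The ODE becomes sum_n [(n+2)(n+1) a_{n+2} - 4 a_n] x^n = 0.
Setting each coefficient to zero gives the recurrence:
  (n+2)(n+1) a_{n+2} - 4 a_n = 0,
  a_{n+2} = 4 / ((n+1)(n+2)) a_n.

Check with a_0 = 3, a_1 = 1 (apply the recurrence for n = 0, 1, 2, 3): a_0 = 3, a_1 = 1, a_2 = 6, a_3 = 2/3, a_4 = 2, a_5 = 2/15.

a_{n+2} = 4/((n+1)(n+2)) * a_n; check: a_0 = 3, a_1 = 1, a_2 = 6, a_3 = 2/3, a_4 = 2, a_5 = 2/15


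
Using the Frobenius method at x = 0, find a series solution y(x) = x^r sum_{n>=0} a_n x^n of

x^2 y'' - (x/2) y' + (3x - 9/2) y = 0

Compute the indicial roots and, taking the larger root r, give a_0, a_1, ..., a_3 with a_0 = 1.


Write in Frobenius form y'' + (p(x)/x) y' + (q(x)/x^2) y = 0:
  p(x) = -1/2,  q(x) = 3x - 9/2.
Indicial equation: r(r-1) + (-1/2) r + (-9/2) = 0 -> roots r_1 = 3, r_2 = -3/2.
Take r = r_1 = 3. Let y(x) = x^r sum_{n>=0} a_n x^n with a_0 = 1.
Substitute y = x^r sum a_n x^n and match x^{r+n}. The recurrence is
  D(n) a_n + 3 a_{n-1} = 0,  where D(n) = (r+n)(r+n-1) + (-1/2)(r+n) + (-9/2).
  a_n = -3 / D(n) * a_{n-1}.
Since the indicial polynomial factors as (r - r_1)(r - r_2), D(n) = (r_1 + n - r_1)(r_1 + n - r_2) = n(n + 9/2).
Evaluating step by step (a_0 = 1):
  n = 1: D(1) = 1(1 + 9/2) = 11/2; numerator = -3(1) = -3; a_1 = (-3)/(11/2) = -6/11
  n = 2: D(2) = 2(2 + 9/2) = 13; numerator = -3(-6/11) = 18/11; a_2 = (18/11)/(13) = 18/143
  n = 3: D(3) = 3(3 + 9/2) = 45/2; numerator = -3(18/143) = -54/143; a_3 = (-54/143)/(45/2) = -12/715

r = 3; a_0 = 1; a_1 = -6/11; a_2 = 18/143; a_3 = -12/715


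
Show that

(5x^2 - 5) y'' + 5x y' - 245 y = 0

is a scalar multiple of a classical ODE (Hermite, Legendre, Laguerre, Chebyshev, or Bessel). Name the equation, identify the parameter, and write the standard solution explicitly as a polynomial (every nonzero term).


All three coefficients share the factor -5; dividing through by -5 gives  (1 - x^2) y'' - x y' + 49 y = 0.
This matches the Chebyshev equation (1 - x^2) y'' - x y' + n^2 y = 0 (note the -x y' term, not -2x y') with n^2 = 49, so n = 7; the polynomial solution is T_7(x).
With y = sum_k a_k x^k, matching x^k gives (k+2)(k+1) a_{k+2} = (k^2 - n^2) a_k = (k - 7)(k + 7) a_k. The right side vanishes at k = 7, so the series with the parity of 7 terminates at degree 7.
Standard normalization: leading coefficient of T_n is 2^(n-1), so a_7 = 2^6 = 64. Work downward with a_k = (k+1)(k+2) a_{k+2} / ((k - 7)(k + 7)):
  a_5 = (6)(7)(64) / ((5 - 7)(5 + 7)) = 2688/(-24) = -112
  a_3 = (4)(5)(-112) / ((3 - 7)(3 + 7)) = -2240/(-40) = 56
  a_1 = (2)(3)(56) / ((1 - 7)(1 + 7)) = 336/(-48) = -7
Hence T_7(x) = 64 x^7 - 112 x^5 + 56 x^3 - 7 x.

T_7(x); series = 64 x^7 - 112 x^5 + 56 x^3 - 7 x


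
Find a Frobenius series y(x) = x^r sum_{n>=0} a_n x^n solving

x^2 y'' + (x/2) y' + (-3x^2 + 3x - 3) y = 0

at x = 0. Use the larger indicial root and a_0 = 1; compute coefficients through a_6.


Write in Frobenius form y'' + (p(x)/x) y' + (q(x)/x^2) y = 0:
  p(x) = 1/2,  q(x) = -3x^2 + 3x - 3.
Indicial equation: r(r-1) + (1/2) r + (-3) = 0 -> roots r_1 = 2, r_2 = -3/2.
Take r = r_1 = 2. Let y(x) = x^r sum_{n>=0} a_n x^n with a_0 = 1.
Substitute y = x^r sum a_n x^n and match x^{r+n}. The recurrence is
  D(n) a_n + 3 a_{n-1} - 3 a_{n-2} = 0,  where D(n) = (r+n)(r+n-1) + (1/2)(r+n) + (-3).
  a_n = [-3 a_{n-1} + 3 a_{n-2}] / D(n).
Since the indicial polynomial factors as (r - r_1)(r - r_2), D(n) = (r_1 + n - r_1)(r_1 + n - r_2) = n(n + 7/2).
Evaluating step by step (a_0 = 1):
  n = 1: D(1) = 1(1 + 7/2) = 9/2; numerator = -3(1) = -3; a_1 = (-3)/(9/2) = -2/3
  n = 2: D(2) = 2(2 + 7/2) = 11; numerator = -3(-2/3) + 3(1) = 5; a_2 = (5)/(11) = 5/11
  n = 3: D(3) = 3(3 + 7/2) = 39/2; numerator = -3(5/11) + 3(-2/3) = -37/11; a_3 = (-37/11)/(39/2) = -74/429
  n = 4: D(4) = 4(4 + 7/2) = 30; numerator = -3(-74/429) + 3(5/11) = 269/143; a_4 = (269/143)/(30) = 269/4290
  n = 5: D(5) = 5(5 + 7/2) = 85/2; numerator = -3(269/4290) + 3(-74/429) = -1009/1430; a_5 = (-1009/1430)/(85/2) = -1009/60775
  n = 6: D(6) = 6(6 + 7/2) = 57; numerator = -3(-1009/60775) + 3(269/4290) = 2629/11050; a_6 = (2629/11050)/(57) = 2629/629850

r = 2; a_0 = 1; a_1 = -2/3; a_2 = 5/11; a_3 = -74/429; a_4 = 269/4290; a_5 = -1009/60775; a_6 = 2629/629850


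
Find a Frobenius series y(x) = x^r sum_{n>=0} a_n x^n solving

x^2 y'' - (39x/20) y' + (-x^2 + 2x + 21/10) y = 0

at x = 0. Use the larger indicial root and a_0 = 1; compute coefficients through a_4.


Write in Frobenius form y'' + (p(x)/x) y' + (q(x)/x^2) y = 0:
  p(x) = -39/20,  q(x) = -x^2 + 2x + 21/10.
Indicial equation: r(r-1) + (-39/20) r + (21/10) = 0 -> roots r_1 = 7/4, r_2 = 6/5.
Take r = r_1 = 7/4. Let y(x) = x^r sum_{n>=0} a_n x^n with a_0 = 1.
Substitute y = x^r sum a_n x^n and match x^{r+n}. The recurrence is
  D(n) a_n + 2 a_{n-1} - 1 a_{n-2} = 0,  where D(n) = (r+n)(r+n-1) + (-39/20)(r+n) + (21/10).
  a_n = [-2 a_{n-1} + 1 a_{n-2}] / D(n).
Since the indicial polynomial factors as (r - r_1)(r - r_2), D(n) = (r_1 + n - r_1)(r_1 + n - r_2) = n(n + 11/20).
Evaluating step by step (a_0 = 1):
  n = 1: D(1) = 1(1 + 11/20) = 31/20; numerator = -2(1) = -2; a_1 = (-2)/(31/20) = -40/31
  n = 2: D(2) = 2(2 + 11/20) = 51/10; numerator = -2(-40/31) + 1(1) = 111/31; a_2 = (111/31)/(51/10) = 370/527
  n = 3: D(3) = 3(3 + 11/20) = 213/20; numerator = -2(370/527) + 1(-40/31) = -1420/527; a_3 = (-1420/527)/(213/20) = -400/1581
  n = 4: D(4) = 4(4 + 11/20) = 91/5; numerator = -2(-400/1581) + 1(370/527) = 1910/1581; a_4 = (1910/1581)/(91/5) = 9550/143871

r = 7/4; a_0 = 1; a_1 = -40/31; a_2 = 370/527; a_3 = -400/1581; a_4 = 9550/143871


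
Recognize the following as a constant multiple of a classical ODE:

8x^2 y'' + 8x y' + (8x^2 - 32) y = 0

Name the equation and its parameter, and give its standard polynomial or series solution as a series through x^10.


All three coefficients share the factor 8; dividing through by 8 gives  x^2 y'' + x y' + (x^2 - 4) y = 0.
This matches the Bessel equation x^2 y'' + x y' + (x^2 - nu^2) y = 0 with nu^2 = 4, so nu = 2; the solution bounded at x = 0 is J_2(x).
Frobenius at x = 0: indicial roots ±nu; for r = nu the recurrence k(k + 2nu) c_k = -c_{k-2} gives the standard series J_nu(x) = sum_{k>=0} (-1)^k / (k! (k+nu)!) (x/2)^(2k+nu). Evaluate the first 5 terms:
  k = 0: (-1)^0 / (0! * 2! * 2^2) x^2 = 1/(1*2*4) x^2 = (1/8) x^2
  k = 1: (-1)^1 / (1! * 3! * 2^4) x^4 = -1/(1*6*16) x^4 = (-1/96) x^4
  k = 2: (-1)^2 / (2! * 4! * 2^6) x^6 = 1/(2*24*64) x^6 = (1/3072) x^6
  k = 3: (-1)^3 / (3! * 5! * 2^8) x^8 = -1/(6*120*256) x^8 = (-1/184320) x^8
  k = 4: (-1)^4 / (4! * 6! * 2^10) x^10 = 1/(24*720*1024) x^10 = (1/17694720) x^10
Hence J_2(x) = x^10/17694720 - x^8/184320 + x^6/3072 - x^4/96 + x^2/8 + ....

J_2(x); series = x^10/17694720 - x^8/184320 + x^6/3072 - x^4/96 + x^2/8


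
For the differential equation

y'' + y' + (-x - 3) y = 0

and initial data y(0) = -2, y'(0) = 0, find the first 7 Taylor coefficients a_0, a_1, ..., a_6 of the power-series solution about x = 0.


Ansatz: y(x) = sum_{n>=0} a_n x^n, so y'(x) = sum_{n>=1} n a_n x^(n-1) and y''(x) = sum_{n>=2} n(n-1) a_n x^(n-2).
Substitute into P(x) y'' + Q(x) y' + R(x) y = 0 with P(x) = 1, Q(x) = 1, R(x) = -x - 3, and match powers of x.
Initial conditions: a_0 = -2, a_1 = 0.
Setting the coefficient of each power of x to zero and solving order by order (substituting the coefficients already found):
  x^0: 2 a_2 + a_1 - 3 a_0 = 0  ->  2 a_2 = -a_1 + 3 a_0 = -6  ->  a_2 = -3
  x^1: 6 a_3 + 2 a_2 - 3 a_1 - a_0 = 0  ->  6 a_3 = -2 a_2 + 3 a_1 + a_0 = 4  ->  a_3 = 2/3
  x^2: 12 a_4 + 3 a_3 - 3 a_2 - a_1 = 0  ->  12 a_4 = -3 a_3 + 3 a_2 + a_1 = -11  ->  a_4 = -11/12
  x^3: 20 a_5 + 4 a_4 - 3 a_3 - a_2 = 0  ->  20 a_5 = -4 a_4 + 3 a_3 + a_2 = 8/3  ->  a_5 = 2/15
  x^4: 30 a_6 + 5 a_5 - 3 a_4 - a_3 = 0  ->  30 a_6 = -5 a_5 + 3 a_4 + a_3 = -11/4  ->  a_6 = -11/120
Truncated series: y(x) = -2 - 3 x^2 + (2/3) x^3 - (11/12) x^4 + (2/15) x^5 - (11/120) x^6 + O(x^7).

a_0 = -2; a_1 = 0; a_2 = -3; a_3 = 2/3; a_4 = -11/12; a_5 = 2/15; a_6 = -11/120


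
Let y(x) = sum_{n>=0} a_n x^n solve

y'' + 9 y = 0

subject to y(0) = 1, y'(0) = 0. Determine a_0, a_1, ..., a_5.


Ansatz: y(x) = sum_{n>=0} a_n x^n, so y'(x) = sum_{n>=1} n a_n x^(n-1) and y''(x) = sum_{n>=2} n(n-1) a_n x^(n-2).
Substitute into P(x) y'' + Q(x) y' + R(x) y = 0 with P(x) = 1, Q(x) = 0, R(x) = 9, and match powers of x.
Initial conditions: a_0 = 1, a_1 = 0.
Setting the coefficient of each power of x to zero and solving order by order (substituting the coefficients already found):
  x^0: 2 a_2 + 9 a_0 = 0  ->  2 a_2 = -9 a_0 = -9  ->  a_2 = -9/2
  x^1: 6 a_3 + 9 a_1 = 0  ->  6 a_3 = -9 a_1 = 0  ->  a_3 = 0
  x^2: 12 a_4 + 9 a_2 = 0  ->  12 a_4 = -9 a_2 = 81/2  ->  a_4 = 27/8
  x^3: 20 a_5 + 9 a_3 = 0  ->  20 a_5 = -9 a_3 = 0  ->  a_5 = 0
Truncated series: y(x) = 1 - (9/2) x^2 + (27/8) x^4 + O(x^6).

a_0 = 1; a_1 = 0; a_2 = -9/2; a_3 = 0; a_4 = 27/8; a_5 = 0


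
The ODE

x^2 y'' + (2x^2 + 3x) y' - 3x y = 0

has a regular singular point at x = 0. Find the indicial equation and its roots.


Divide by x^2 to reach normal form y'' + P_1(x) y' + P_2(x) y = 0 with P_1(x) = 2 + 3/x and P_2(x) = -3/x.
x = 0 is a singular point because the y'-coefficient 2 + 3/x has a pole at x = 0 and the y-coefficient -3/x has a pole at x = 0.
It is a regular singular point because x P_1(x) = p(x) = 2x + 3 and x^2 P_2(x) = q(x) = -3x are polynomials, hence analytic at x = 0.
p(0) = 3,  q(0) = 0.
Indicial equation: r(r-1) + p(0) r + q(0) = 0, i.e. r^2 + (p(0) - 1) r + q(0) = 0, i.e. r^2 + 2 r = 0.
Discriminant: (2)^2 - 4(0) = 4, so r = (-2 ± 2)/2.
Solving: r_1 = 0, r_2 = -2.

indicial: r^2 + 2 r = 0; roots r_1 = 0, r_2 = -2


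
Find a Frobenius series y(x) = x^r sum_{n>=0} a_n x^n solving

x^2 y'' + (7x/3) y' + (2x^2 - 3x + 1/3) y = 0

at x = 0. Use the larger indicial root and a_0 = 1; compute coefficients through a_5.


Write in Frobenius form y'' + (p(x)/x) y' + (q(x)/x^2) y = 0:
  p(x) = 7/3,  q(x) = 2x^2 - 3x + 1/3.
Indicial equation: r(r-1) + (7/3) r + (1/3) = 0 -> roots r_1 = -1/3, r_2 = -1.
Take r = r_1 = -1/3. Let y(x) = x^r sum_{n>=0} a_n x^n with a_0 = 1.
Substitute y = x^r sum a_n x^n and match x^{r+n}. The recurrence is
  D(n) a_n - 3 a_{n-1} + 2 a_{n-2} = 0,  where D(n) = (r+n)(r+n-1) + (7/3)(r+n) + (1/3).
  a_n = [3 a_{n-1} - 2 a_{n-2}] / D(n).
Since the indicial polynomial factors as (r - r_1)(r - r_2), D(n) = (r_1 + n - r_1)(r_1 + n - r_2) = n(n + 2/3).
Evaluating step by step (a_0 = 1):
  n = 1: D(1) = 1(1 + 2/3) = 5/3; numerator = 3(1) = 3; a_1 = (3)/(5/3) = 9/5
  n = 2: D(2) = 2(2 + 2/3) = 16/3; numerator = 3(9/5) - 2(1) = 17/5; a_2 = (17/5)/(16/3) = 51/80
  n = 3: D(3) = 3(3 + 2/3) = 11; numerator = 3(51/80) - 2(9/5) = -27/16; a_3 = (-27/16)/(11) = -27/176
  n = 4: D(4) = 4(4 + 2/3) = 56/3; numerator = 3(-27/176) - 2(51/80) = -1527/880; a_4 = (-1527/880)/(56/3) = -4581/49280
  n = 5: D(5) = 5(5 + 2/3) = 85/3; numerator = 3(-4581/49280) - 2(-27/176) = 1377/49280; a_5 = (1377/49280)/(85/3) = 243/246400

r = -1/3; a_0 = 1; a_1 = 9/5; a_2 = 51/80; a_3 = -27/176; a_4 = -4581/49280; a_5 = 243/246400


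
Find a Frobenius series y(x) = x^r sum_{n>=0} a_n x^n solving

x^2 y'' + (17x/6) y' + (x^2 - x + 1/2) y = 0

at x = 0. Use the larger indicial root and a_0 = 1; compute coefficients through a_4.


Write in Frobenius form y'' + (p(x)/x) y' + (q(x)/x^2) y = 0:
  p(x) = 17/6,  q(x) = x^2 - x + 1/2.
Indicial equation: r(r-1) + (17/6) r + (1/2) = 0 -> roots r_1 = -1/3, r_2 = -3/2.
Take r = r_1 = -1/3. Let y(x) = x^r sum_{n>=0} a_n x^n with a_0 = 1.
Substitute y = x^r sum a_n x^n and match x^{r+n}. The recurrence is
  D(n) a_n - 1 a_{n-1} + 1 a_{n-2} = 0,  where D(n) = (r+n)(r+n-1) + (17/6)(r+n) + (1/2).
  a_n = [1 a_{n-1} - 1 a_{n-2}] / D(n).
Since the indicial polynomial factors as (r - r_1)(r - r_2), D(n) = (r_1 + n - r_1)(r_1 + n - r_2) = n(n + 7/6).
Evaluating step by step (a_0 = 1):
  n = 1: D(1) = 1(1 + 7/6) = 13/6; numerator = 1(1) = 1; a_1 = (1)/(13/6) = 6/13
  n = 2: D(2) = 2(2 + 7/6) = 19/3; numerator = 1(6/13) - 1(1) = -7/13; a_2 = (-7/13)/(19/3) = -21/247
  n = 3: D(3) = 3(3 + 7/6) = 25/2; numerator = 1(-21/247) - 1(6/13) = -135/247; a_3 = (-135/247)/(25/2) = -54/1235
  n = 4: D(4) = 4(4 + 7/6) = 62/3; numerator = 1(-54/1235) - 1(-21/247) = 51/1235; a_4 = (51/1235)/(62/3) = 153/76570

r = -1/3; a_0 = 1; a_1 = 6/13; a_2 = -21/247; a_3 = -54/1235; a_4 = 153/76570


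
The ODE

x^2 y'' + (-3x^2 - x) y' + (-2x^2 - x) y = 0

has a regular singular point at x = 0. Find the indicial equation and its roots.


Divide by x^2 to reach normal form y'' + P_1(x) y' + P_2(x) y = 0 with P_1(x) = -3 - 1/x and P_2(x) = -2 - 1/x.
x = 0 is a singular point because the y'-coefficient -3 - 1/x has a pole at x = 0 and the y-coefficient -2 - 1/x has a pole at x = 0.
It is a regular singular point because x P_1(x) = p(x) = -3x - 1 and x^2 P_2(x) = q(x) = -2x^2 - x are polynomials, hence analytic at x = 0.
p(0) = -1,  q(0) = 0.
Indicial equation: r(r-1) + p(0) r + q(0) = 0, i.e. r^2 + (p(0) - 1) r + q(0) = 0, i.e. r^2 - 2 r = 0.
Discriminant: (-2)^2 - 4(0) = 4, so r = (2 ± 2)/2.
Solving: r_1 = 2, r_2 = 0.

indicial: r^2 - 2 r = 0; roots r_1 = 2, r_2 = 0


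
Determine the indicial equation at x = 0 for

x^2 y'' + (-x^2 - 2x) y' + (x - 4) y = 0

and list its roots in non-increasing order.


Divide by x^2 to reach normal form y'' + P_1(x) y' + P_2(x) y = 0 with P_1(x) = -1 - 2/x and P_2(x) = 1/x - 4/x^2.
x = 0 is a singular point because the y'-coefficient -1 - 2/x has a pole at x = 0 and the y-coefficient 1/x - 4/x^2 has a pole at x = 0.
It is a regular singular point because x P_1(x) = p(x) = -x - 2 and x^2 P_2(x) = q(x) = x - 4 are polynomials, hence analytic at x = 0.
p(0) = -2,  q(0) = -4.
Indicial equation: r(r-1) + p(0) r + q(0) = 0, i.e. r^2 + (p(0) - 1) r + q(0) = 0, i.e. r^2 - 3 r - 4 = 0.
Discriminant: (-3)^2 - 4(-4) = 25, so r = (3 ± 5)/2.
Solving: r_1 = 4, r_2 = -1.

indicial: r^2 - 3 r - 4 = 0; roots r_1 = 4, r_2 = -1


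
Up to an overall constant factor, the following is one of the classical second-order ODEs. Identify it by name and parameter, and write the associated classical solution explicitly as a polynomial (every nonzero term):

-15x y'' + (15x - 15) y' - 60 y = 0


All three coefficients share the factor -15; dividing through by -15 gives  x y'' + (1 - x) y' + 4 y = 0.
This matches the Laguerre equation x y'' + (1 - x) y' + n y = 0 with n = 4; the polynomial solution is L_4(x).
With y = sum_k a_k x^k, matching x^k gives (k+1)k a_{k+1} + (k+1) a_{k+1} - k a_k + n a_k = 0, i.e. (k+1)^2 a_{k+1} = (k - n) a_k = (k - 4) a_k. The right side vanishes at k = 4, so the series terminates at degree 4.
Standard normalization L_n(0) = 1 gives a_0 = 1. Work upward with a_{k+1} = (k - 4) a_k / (k+1)^2:
  a_1 = (0 - 4)(1) / 1^2 = -4/1 = -4
  a_2 = (1 - 4)(-4) / 2^2 = 12/4 = 3
  a_3 = (2 - 4)(3) / 3^2 = -6/9 = -2/3
  a_4 = (3 - 4)(-2/3) / 4^2 = (2/3)/16 = 1/24
Hence L_4(x) = x^4/24 - 2 x^3/3 + 3 x^2 - 4 x + 1.

L_4(x); series = x^4/24 - 2 x^3/3 + 3 x^2 - 4 x + 1


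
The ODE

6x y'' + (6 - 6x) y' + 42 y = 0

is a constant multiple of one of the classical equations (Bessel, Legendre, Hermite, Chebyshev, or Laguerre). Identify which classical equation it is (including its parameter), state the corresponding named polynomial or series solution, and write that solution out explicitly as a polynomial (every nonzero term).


All three coefficients share the factor 6; dividing through by 6 gives  x y'' + (1 - x) y' + 7 y = 0.
This matches the Laguerre equation x y'' + (1 - x) y' + n y = 0 with n = 7; the polynomial solution is L_7(x).
With y = sum_k a_k x^k, matching x^k gives (k+1)k a_{k+1} + (k+1) a_{k+1} - k a_k + n a_k = 0, i.e. (k+1)^2 a_{k+1} = (k - n) a_k = (k - 7) a_k. The right side vanishes at k = 7, so the series terminates at degree 7.
Standard normalization L_n(0) = 1 gives a_0 = 1. Work upward with a_{k+1} = (k - 7) a_k / (k+1)^2:
  a_1 = (0 - 7)(1) / 1^2 = -7/1 = -7
  a_2 = (1 - 7)(-7) / 2^2 = 42/4 = 21/2
  a_3 = (2 - 7)(21/2) / 3^2 = (-105/2)/9 = -35/6
  a_4 = (3 - 7)(-35/6) / 4^2 = (70/3)/16 = 35/24
  a_5 = (4 - 7)(35/24) / 5^2 = (-35/8)/25 = -7/40
  a_6 = (5 - 7)(-7/40) / 6^2 = (7/20)/36 = 7/720
  a_7 = (6 - 7)(7/720) / 7^2 = (-7/720)/49 = -1/5040
Hence L_7(x) = -x^7/5040 + 7 x^6/720 - 7 x^5/40 + 35 x^4/24 - 35 x^3/6 + 21 x^2/2 - 7 x + 1.

L_7(x); series = -x^7/5040 + 7 x^6/720 - 7 x^5/40 + 35 x^4/24 - 35 x^3/6 + 21 x^2/2 - 7 x + 1


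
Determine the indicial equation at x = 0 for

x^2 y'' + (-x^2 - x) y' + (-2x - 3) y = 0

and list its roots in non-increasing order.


Divide by x^2 to reach normal form y'' + P_1(x) y' + P_2(x) y = 0 with P_1(x) = -1 - 1/x and P_2(x) = -2/x - 3/x^2.
x = 0 is a singular point because the y'-coefficient -1 - 1/x has a pole at x = 0 and the y-coefficient -2/x - 3/x^2 has a pole at x = 0.
It is a regular singular point because x P_1(x) = p(x) = -x - 1 and x^2 P_2(x) = q(x) = -2x - 3 are polynomials, hence analytic at x = 0.
p(0) = -1,  q(0) = -3.
Indicial equation: r(r-1) + p(0) r + q(0) = 0, i.e. r^2 + (p(0) - 1) r + q(0) = 0, i.e. r^2 - 2 r - 3 = 0.
Discriminant: (-2)^2 - 4(-3) = 16, so r = (2 ± 4)/2.
Solving: r_1 = 3, r_2 = -1.

indicial: r^2 - 2 r - 3 = 0; roots r_1 = 3, r_2 = -1


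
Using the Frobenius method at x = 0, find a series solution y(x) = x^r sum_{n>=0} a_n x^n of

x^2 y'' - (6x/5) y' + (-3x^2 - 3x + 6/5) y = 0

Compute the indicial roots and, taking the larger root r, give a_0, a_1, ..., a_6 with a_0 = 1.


Write in Frobenius form y'' + (p(x)/x) y' + (q(x)/x^2) y = 0:
  p(x) = -6/5,  q(x) = -3x^2 - 3x + 6/5.
Indicial equation: r(r-1) + (-6/5) r + (6/5) = 0 -> roots r_1 = 6/5, r_2 = 1.
Take r = r_1 = 6/5. Let y(x) = x^r sum_{n>=0} a_n x^n with a_0 = 1.
Substitute y = x^r sum a_n x^n and match x^{r+n}. The recurrence is
  D(n) a_n - 3 a_{n-1} - 3 a_{n-2} = 0,  where D(n) = (r+n)(r+n-1) + (-6/5)(r+n) + (6/5).
  a_n = [3 a_{n-1} + 3 a_{n-2}] / D(n).
Since the indicial polynomial factors as (r - r_1)(r - r_2), D(n) = (r_1 + n - r_1)(r_1 + n - r_2) = n(n + 1/5).
Evaluating step by step (a_0 = 1):
  n = 1: D(1) = 1(1 + 1/5) = 6/5; numerator = 3(1) = 3; a_1 = (3)/(6/5) = 5/2
  n = 2: D(2) = 2(2 + 1/5) = 22/5; numerator = 3(5/2) + 3(1) = 21/2; a_2 = (21/2)/(22/5) = 105/44
  n = 3: D(3) = 3(3 + 1/5) = 48/5; numerator = 3(105/44) + 3(5/2) = 645/44; a_3 = (645/44)/(48/5) = 1075/704
  n = 4: D(4) = 4(4 + 1/5) = 84/5; numerator = 3(1075/704) + 3(105/44) = 8265/704; a_4 = (8265/704)/(84/5) = 13775/19712
  n = 5: D(5) = 5(5 + 1/5) = 26; numerator = 3(13775/19712) + 3(1075/704) = 131625/19712; a_5 = (131625/19712)/(26) = 10125/39424
  n = 6: D(6) = 6(6 + 1/5) = 186/5; numerator = 3(10125/39424) + 3(13775/19712) = 10275/3584; a_6 = (10275/3584)/(186/5) = 17125/222208

r = 6/5; a_0 = 1; a_1 = 5/2; a_2 = 105/44; a_3 = 1075/704; a_4 = 13775/19712; a_5 = 10125/39424; a_6 = 17125/222208


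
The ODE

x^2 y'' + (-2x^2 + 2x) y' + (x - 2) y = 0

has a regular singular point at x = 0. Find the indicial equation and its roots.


Divide by x^2 to reach normal form y'' + P_1(x) y' + P_2(x) y = 0 with P_1(x) = -2 + 2/x and P_2(x) = 1/x - 2/x^2.
x = 0 is a singular point because the y'-coefficient -2 + 2/x has a pole at x = 0 and the y-coefficient 1/x - 2/x^2 has a pole at x = 0.
It is a regular singular point because x P_1(x) = p(x) = 2 - 2x and x^2 P_2(x) = q(x) = x - 2 are polynomials, hence analytic at x = 0.
p(0) = 2,  q(0) = -2.
Indicial equation: r(r-1) + p(0) r + q(0) = 0, i.e. r^2 + (p(0) - 1) r + q(0) = 0, i.e. r^2 + 1 r - 2 = 0.
Discriminant: (1)^2 - 4(-2) = 9, so r = (-1 ± 3)/2.
Solving: r_1 = 1, r_2 = -2.

indicial: r^2 + 1 r - 2 = 0; roots r_1 = 1, r_2 = -2


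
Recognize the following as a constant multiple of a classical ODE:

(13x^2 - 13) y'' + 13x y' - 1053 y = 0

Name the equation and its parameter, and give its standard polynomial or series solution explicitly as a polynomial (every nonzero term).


All three coefficients share the factor -13; dividing through by -13 gives  (1 - x^2) y'' - x y' + 81 y = 0.
This matches the Chebyshev equation (1 - x^2) y'' - x y' + n^2 y = 0 (note the -x y' term, not -2x y') with n^2 = 81, so n = 9; the polynomial solution is T_9(x).
With y = sum_k a_k x^k, matching x^k gives (k+2)(k+1) a_{k+2} = (k^2 - n^2) a_k = (k - 9)(k + 9) a_k. The right side vanishes at k = 9, so the series with the parity of 9 terminates at degree 9.
Standard normalization: leading coefficient of T_n is 2^(n-1), so a_9 = 2^8 = 256. Work downward with a_k = (k+1)(k+2) a_{k+2} / ((k - 9)(k + 9)):
  a_7 = (8)(9)(256) / ((7 - 9)(7 + 9)) = 18432/(-32) = -576
  a_5 = (6)(7)(-576) / ((5 - 9)(5 + 9)) = -24192/(-56) = 432
  a_3 = (4)(5)(432) / ((3 - 9)(3 + 9)) = 8640/(-72) = -120
  a_1 = (2)(3)(-120) / ((1 - 9)(1 + 9)) = -720/(-80) = 9
Hence T_9(x) = 256 x^9 - 576 x^7 + 432 x^5 - 120 x^3 + 9 x.

T_9(x); series = 256 x^9 - 576 x^7 + 432 x^5 - 120 x^3 + 9 x


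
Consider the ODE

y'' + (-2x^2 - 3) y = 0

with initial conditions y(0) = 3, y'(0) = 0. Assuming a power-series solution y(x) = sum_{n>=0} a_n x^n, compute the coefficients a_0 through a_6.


Ansatz: y(x) = sum_{n>=0} a_n x^n, so y'(x) = sum_{n>=1} n a_n x^(n-1) and y''(x) = sum_{n>=2} n(n-1) a_n x^(n-2).
Substitute into P(x) y'' + Q(x) y' + R(x) y = 0 with P(x) = 1, Q(x) = 0, R(x) = -2x^2 - 3, and match powers of x.
Initial conditions: a_0 = 3, a_1 = 0.
Setting the coefficient of each power of x to zero and solving order by order (substituting the coefficients already found):
  x^0: 2 a_2 - 3 a_0 = 0  ->  2 a_2 = 3 a_0 = 9  ->  a_2 = 9/2
  x^1: 6 a_3 - 3 a_1 = 0  ->  6 a_3 = 3 a_1 = 0  ->  a_3 = 0
  x^2: 12 a_4 - 3 a_2 - 2 a_0 = 0  ->  12 a_4 = 3 a_2 + 2 a_0 = 39/2  ->  a_4 = 13/8
  x^3: 20 a_5 - 3 a_3 - 2 a_1 = 0  ->  20 a_5 = 3 a_3 + 2 a_1 = 0  ->  a_5 = 0
  x^4: 30 a_6 - 3 a_4 - 2 a_2 = 0  ->  30 a_6 = 3 a_4 + 2 a_2 = 111/8  ->  a_6 = 37/80
Truncated series: y(x) = 3 + (9/2) x^2 + (13/8) x^4 + (37/80) x^6 + O(x^7).

a_0 = 3; a_1 = 0; a_2 = 9/2; a_3 = 0; a_4 = 13/8; a_5 = 0; a_6 = 37/80


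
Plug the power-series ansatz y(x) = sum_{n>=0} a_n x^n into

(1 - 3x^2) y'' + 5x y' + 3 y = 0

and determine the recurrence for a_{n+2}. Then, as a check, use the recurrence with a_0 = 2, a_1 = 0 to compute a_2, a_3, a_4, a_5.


Substitute y = sum_n a_n x^n.
(1 - 3 x^2) y'' contributes (n+2)(n+1) a_{n+2} - 3 n(n-1) a_n at x^n.
5 x y'(x) contributes 5 n a_n at x^n.
3 y(x) contributes 3 a_n at x^n.
Matching x^n: (n+2)(n+1) a_{n+2} + (-3 n(n-1) + 5 n + 3) a_n = 0.
Thus a_{n+2} = (3 n(n-1) - 5 n - 3) / ((n+1)(n+2)) * a_n.

Check with a_0 = 2, a_1 = 0 (apply the recurrence for n = 0, 1, 2, 3): a_0 = 2, a_1 = 0, a_2 = -3, a_3 = 0, a_4 = 7/4, a_5 = 0.

a_(n+2) = (3 n(n-1) - 5 n - 3) / ((n+1)(n+2)) * a_n; check: a_0 = 2, a_1 = 0, a_2 = -3, a_3 = 0, a_4 = 7/4, a_5 = 0


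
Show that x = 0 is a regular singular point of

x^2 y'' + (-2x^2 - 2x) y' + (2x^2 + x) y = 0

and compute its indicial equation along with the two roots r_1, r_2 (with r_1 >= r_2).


Divide by x^2 to reach normal form y'' + P_1(x) y' + P_2(x) y = 0 with P_1(x) = -2 - 2/x and P_2(x) = 2 + 1/x.
x = 0 is a singular point because the y'-coefficient -2 - 2/x has a pole at x = 0 and the y-coefficient 2 + 1/x has a pole at x = 0.
It is a regular singular point because x P_1(x) = p(x) = -2x - 2 and x^2 P_2(x) = q(x) = 2x^2 + x are polynomials, hence analytic at x = 0.
p(0) = -2,  q(0) = 0.
Indicial equation: r(r-1) + p(0) r + q(0) = 0, i.e. r^2 + (p(0) - 1) r + q(0) = 0, i.e. r^2 - 3 r = 0.
Discriminant: (-3)^2 - 4(0) = 9, so r = (3 ± 3)/2.
Solving: r_1 = 3, r_2 = 0.

indicial: r^2 - 3 r = 0; roots r_1 = 3, r_2 = 0


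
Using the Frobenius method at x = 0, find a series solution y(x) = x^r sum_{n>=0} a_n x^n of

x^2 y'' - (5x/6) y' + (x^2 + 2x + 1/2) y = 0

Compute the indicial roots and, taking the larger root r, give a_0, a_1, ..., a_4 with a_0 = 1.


Write in Frobenius form y'' + (p(x)/x) y' + (q(x)/x^2) y = 0:
  p(x) = -5/6,  q(x) = x^2 + 2x + 1/2.
Indicial equation: r(r-1) + (-5/6) r + (1/2) = 0 -> roots r_1 = 3/2, r_2 = 1/3.
Take r = r_1 = 3/2. Let y(x) = x^r sum_{n>=0} a_n x^n with a_0 = 1.
Substitute y = x^r sum a_n x^n and match x^{r+n}. The recurrence is
  D(n) a_n + 2 a_{n-1} + 1 a_{n-2} = 0,  where D(n) = (r+n)(r+n-1) + (-5/6)(r+n) + (1/2).
  a_n = [-2 a_{n-1} - 1 a_{n-2}] / D(n).
Since the indicial polynomial factors as (r - r_1)(r - r_2), D(n) = (r_1 + n - r_1)(r_1 + n - r_2) = n(n + 7/6).
Evaluating step by step (a_0 = 1):
  n = 1: D(1) = 1(1 + 7/6) = 13/6; numerator = -2(1) = -2; a_1 = (-2)/(13/6) = -12/13
  n = 2: D(2) = 2(2 + 7/6) = 19/3; numerator = -2(-12/13) - 1(1) = 11/13; a_2 = (11/13)/(19/3) = 33/247
  n = 3: D(3) = 3(3 + 7/6) = 25/2; numerator = -2(33/247) - 1(-12/13) = 162/247; a_3 = (162/247)/(25/2) = 324/6175
  n = 4: D(4) = 4(4 + 7/6) = 62/3; numerator = -2(324/6175) - 1(33/247) = -1473/6175; a_4 = (-1473/6175)/(62/3) = -4419/382850

r = 3/2; a_0 = 1; a_1 = -12/13; a_2 = 33/247; a_3 = 324/6175; a_4 = -4419/382850


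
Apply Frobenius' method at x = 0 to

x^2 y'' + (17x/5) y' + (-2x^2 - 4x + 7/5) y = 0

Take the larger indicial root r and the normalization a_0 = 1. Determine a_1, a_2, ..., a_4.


Write in Frobenius form y'' + (p(x)/x) y' + (q(x)/x^2) y = 0:
  p(x) = 17/5,  q(x) = -2x^2 - 4x + 7/5.
Indicial equation: r(r-1) + (17/5) r + (7/5) = 0 -> roots r_1 = -1, r_2 = -7/5.
Take r = r_1 = -1. Let y(x) = x^r sum_{n>=0} a_n x^n with a_0 = 1.
Substitute y = x^r sum a_n x^n and match x^{r+n}. The recurrence is
  D(n) a_n - 4 a_{n-1} - 2 a_{n-2} = 0,  where D(n) = (r+n)(r+n-1) + (17/5)(r+n) + (7/5).
  a_n = [4 a_{n-1} + 2 a_{n-2}] / D(n).
Since the indicial polynomial factors as (r - r_1)(r - r_2), D(n) = (r_1 + n - r_1)(r_1 + n - r_2) = n(n + 2/5).
Evaluating step by step (a_0 = 1):
  n = 1: D(1) = 1(1 + 2/5) = 7/5; numerator = 4(1) = 4; a_1 = (4)/(7/5) = 20/7
  n = 2: D(2) = 2(2 + 2/5) = 24/5; numerator = 4(20/7) + 2(1) = 94/7; a_2 = (94/7)/(24/5) = 235/84
  n = 3: D(3) = 3(3 + 2/5) = 51/5; numerator = 4(235/84) + 2(20/7) = 355/21; a_3 = (355/21)/(51/5) = 1775/1071
  n = 4: D(4) = 4(4 + 2/5) = 88/5; numerator = 4(1775/1071) + 2(235/84) = 26185/2142; a_4 = (26185/2142)/(88/5) = 130925/188496

r = -1; a_0 = 1; a_1 = 20/7; a_2 = 235/84; a_3 = 1775/1071; a_4 = 130925/188496
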